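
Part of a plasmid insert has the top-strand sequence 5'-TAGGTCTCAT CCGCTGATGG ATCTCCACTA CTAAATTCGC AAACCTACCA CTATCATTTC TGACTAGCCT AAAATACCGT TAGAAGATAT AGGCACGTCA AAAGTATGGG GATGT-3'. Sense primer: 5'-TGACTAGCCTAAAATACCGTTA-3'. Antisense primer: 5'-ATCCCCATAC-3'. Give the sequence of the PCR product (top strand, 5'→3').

Forward primer TGACTAGCCTAAAATACCGTTA is found on the top strand at positions 61–82.
The reverse primer's reverse complement is GTATGGGGAT, which matches the template at positions 104–113.
The product is the template from position 61 through 113 (53 bp).

5'-TGACTAGCCTAAAATACCGTTAGAAGATATAGGCACGTCAAAAGTATGGGGAT-3'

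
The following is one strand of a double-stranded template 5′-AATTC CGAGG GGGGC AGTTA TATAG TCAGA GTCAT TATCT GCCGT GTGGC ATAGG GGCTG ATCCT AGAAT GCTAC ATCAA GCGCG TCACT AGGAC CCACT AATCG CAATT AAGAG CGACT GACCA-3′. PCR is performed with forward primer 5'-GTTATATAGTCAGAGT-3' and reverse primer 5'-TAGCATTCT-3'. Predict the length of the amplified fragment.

The forward primer matches the template at positions 17–32.
The reverse primer's reverse complement is AGAATGCTA, which matches the template at positions 66–74.
Product length = (reverse-primer end) − (forward-primer start) + 1 = 74 − 17 + 1 = 58 bp.

58 bp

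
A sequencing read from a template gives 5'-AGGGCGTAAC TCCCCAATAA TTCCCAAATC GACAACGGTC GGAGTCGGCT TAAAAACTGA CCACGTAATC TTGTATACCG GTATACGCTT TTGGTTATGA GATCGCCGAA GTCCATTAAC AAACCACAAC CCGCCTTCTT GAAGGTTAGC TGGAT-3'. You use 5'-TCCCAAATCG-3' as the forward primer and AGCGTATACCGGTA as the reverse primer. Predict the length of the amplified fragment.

Forward primer TCCCAAATCG is found on the top strand at positions 22–31.
Reverse complement of the reverse primer: TACCGGTATACGCT. This occurs on the top strand at positions 76–89.
Amplicon spans positions 22–89: 68 bp.

68 bp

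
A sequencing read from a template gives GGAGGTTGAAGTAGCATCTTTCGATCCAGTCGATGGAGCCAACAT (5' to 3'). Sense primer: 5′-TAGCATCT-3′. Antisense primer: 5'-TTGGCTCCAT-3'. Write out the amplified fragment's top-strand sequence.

The forward primer matches the template at positions 12–19.
Reverse complement of the reverse primer: ATGGAGCCAA. This occurs on the top strand at positions 33–42.
The product is the template from position 12 through 42 (31 bp).

5'-TAGCATCTTTCGATCCAGTCGATGGAGCCAA-3'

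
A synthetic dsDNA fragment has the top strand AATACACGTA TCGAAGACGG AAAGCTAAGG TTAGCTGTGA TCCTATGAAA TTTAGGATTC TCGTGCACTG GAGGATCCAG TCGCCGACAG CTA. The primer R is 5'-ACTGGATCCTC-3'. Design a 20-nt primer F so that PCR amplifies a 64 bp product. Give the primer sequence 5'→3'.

The reverse primer's reverse complement GAGGATCCAGT matches the template at positions 71–81, so the product ends at position 81.
A 64 bp product then starts at position 81 − 64 + 1 = 18.
The forward primer is identical to the top strand there: CGGAAAGCTAAGGTTAGCTG.

5'-CGGAAAGCTAAGGTTAGCTG-3'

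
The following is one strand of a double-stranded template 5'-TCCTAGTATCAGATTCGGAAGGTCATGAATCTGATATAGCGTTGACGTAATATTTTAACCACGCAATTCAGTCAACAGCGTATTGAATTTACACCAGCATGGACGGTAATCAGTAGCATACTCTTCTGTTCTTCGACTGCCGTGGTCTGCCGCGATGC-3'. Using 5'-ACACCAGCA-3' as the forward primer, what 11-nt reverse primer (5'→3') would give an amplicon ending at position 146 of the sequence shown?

5'-ACCACGGCAGT-3'

The forward primer binds at positions 91–99; the product's 3' end on the top strand is position 146.
The reverse primer anneals to the top strand over positions 136–146, i.e. to ACTGCCGTGGT.
Its sequence written 5'→3' is the reverse complement: ACCACGGCAGT.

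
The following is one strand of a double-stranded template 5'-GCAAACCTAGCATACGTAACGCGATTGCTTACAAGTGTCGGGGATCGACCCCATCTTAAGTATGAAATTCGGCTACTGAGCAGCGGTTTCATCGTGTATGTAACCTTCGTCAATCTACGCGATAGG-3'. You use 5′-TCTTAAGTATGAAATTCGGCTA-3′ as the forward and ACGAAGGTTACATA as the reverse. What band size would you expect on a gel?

57 bp

Scanning the template, TCTTAAGTATGAAATTCGGCTA occurs at positions 54–75; this primer anneals to the bottom strand there with its 3' end pointing downstream.
Reverse complement of the reverse primer: TATGTAACCTTCGT. This occurs on the top strand at positions 97–110.
Product length = (reverse-primer end) − (forward-primer start) + 1 = 110 − 54 + 1 = 57 bp.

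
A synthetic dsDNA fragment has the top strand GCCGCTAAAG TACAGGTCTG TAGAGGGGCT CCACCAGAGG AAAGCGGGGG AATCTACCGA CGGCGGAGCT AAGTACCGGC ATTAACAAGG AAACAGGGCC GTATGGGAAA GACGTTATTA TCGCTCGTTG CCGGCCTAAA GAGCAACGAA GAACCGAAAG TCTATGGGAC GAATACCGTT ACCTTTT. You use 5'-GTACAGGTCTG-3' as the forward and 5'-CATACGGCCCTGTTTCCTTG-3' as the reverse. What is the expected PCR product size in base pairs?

96 bp

The forward primer matches the template at positions 10–20.
Reverse complement of the reverse primer: CAAGGAAACAGGGCCGTATG. This occurs on the top strand at positions 86–105.
The product runs from position 10 to position 105, so its length is 105 − 10 + 1 = 96 bp.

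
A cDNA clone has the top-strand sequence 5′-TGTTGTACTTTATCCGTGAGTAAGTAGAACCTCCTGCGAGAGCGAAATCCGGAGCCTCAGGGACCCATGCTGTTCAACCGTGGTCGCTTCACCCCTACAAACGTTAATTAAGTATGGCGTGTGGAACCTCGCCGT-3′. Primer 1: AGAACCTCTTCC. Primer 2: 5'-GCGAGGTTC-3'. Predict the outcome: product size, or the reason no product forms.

Primer 1 (AGAACCTCTTCC) does not match the top strand, and its reverse complement GGAAGAGGTTCT does not match either.
With no annealing site for primer 1, no amplification occurs.

No product — primer 1 has no binding site in the template.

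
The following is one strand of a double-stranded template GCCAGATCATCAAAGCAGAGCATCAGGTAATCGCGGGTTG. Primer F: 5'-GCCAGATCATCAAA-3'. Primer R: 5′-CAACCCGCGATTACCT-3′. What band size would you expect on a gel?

Scanning the template, GCCAGATCATCAAA occurs at positions 1–14; this primer anneals to the bottom strand there with its 3' end pointing downstream.
Taking the reverse complement of CAACCCGCGATTACCT gives AGGTAATCGCGGGTTG, found at positions 25–40 on the template; the primer anneals here to the top strand with its 3' end pointing upstream.
Amplicon spans positions 1–40: 40 bp.

40 bp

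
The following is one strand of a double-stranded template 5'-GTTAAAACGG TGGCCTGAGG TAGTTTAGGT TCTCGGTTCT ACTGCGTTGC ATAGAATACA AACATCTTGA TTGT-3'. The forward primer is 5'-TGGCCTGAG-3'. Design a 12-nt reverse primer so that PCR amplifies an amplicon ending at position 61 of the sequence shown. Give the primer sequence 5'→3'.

5'-TTGTATTCTATG-3'

The forward primer binds at positions 11–19; the product's 3' end on the top strand is position 61.
The reverse primer anneals to the top strand over positions 50–61, i.e. to CATAGAATACAA.
Its sequence written 5'→3' is the reverse complement: TTGTATTCTATG.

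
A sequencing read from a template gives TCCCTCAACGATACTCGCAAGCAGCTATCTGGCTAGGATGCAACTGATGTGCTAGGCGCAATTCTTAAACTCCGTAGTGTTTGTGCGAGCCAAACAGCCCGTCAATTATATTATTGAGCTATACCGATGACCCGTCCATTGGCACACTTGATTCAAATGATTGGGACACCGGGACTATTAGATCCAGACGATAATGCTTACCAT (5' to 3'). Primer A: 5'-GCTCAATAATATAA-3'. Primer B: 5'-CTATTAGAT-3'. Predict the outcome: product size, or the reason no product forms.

No product — the primers' 3' ends point away from each other.

Primer A (GCTCAATAATATAA) has reverse complement TTATATTATTGAGC, which matches the top strand at positions 106–119; primer A anneals to the top strand there with its 3' end pointing upstream toward position 106.
Primer B (CTATTAGAT) matches the top strand directly at positions 175–183; it anneals to the bottom strand with its 3' end pointing downstream toward position 183.
The 3' ends diverge (primer A extends toward position 1, primer B toward position 204), so the primers never converge on a shared product.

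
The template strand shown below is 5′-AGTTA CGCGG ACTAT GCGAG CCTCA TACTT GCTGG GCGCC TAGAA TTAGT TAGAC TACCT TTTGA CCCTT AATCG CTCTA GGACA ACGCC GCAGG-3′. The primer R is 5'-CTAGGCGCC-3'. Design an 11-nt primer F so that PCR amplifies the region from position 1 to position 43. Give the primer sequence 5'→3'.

5'-AGTTACGCGGA-3'

The reverse primer's reverse complement GGCGCCTAG matches the template at positions 35–43; the product starts at position 1.
The forward primer is identical to the top strand over positions 1–11: AGTTACGCGGA.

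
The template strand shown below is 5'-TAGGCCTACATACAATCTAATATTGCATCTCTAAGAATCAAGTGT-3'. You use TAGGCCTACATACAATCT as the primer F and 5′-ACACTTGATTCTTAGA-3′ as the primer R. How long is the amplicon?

Scanning the template, TAGGCCTACATACAATCT occurs at positions 1–18; this primer anneals to the bottom strand there with its 3' end pointing downstream.
Reverse complement of the reverse primer: TCTAAGAATCAAGTGT. This occurs on the top strand at positions 30–45.
Product length = (reverse-primer end) − (forward-primer start) + 1 = 45 − 1 + 1 = 45 bp.

45 bp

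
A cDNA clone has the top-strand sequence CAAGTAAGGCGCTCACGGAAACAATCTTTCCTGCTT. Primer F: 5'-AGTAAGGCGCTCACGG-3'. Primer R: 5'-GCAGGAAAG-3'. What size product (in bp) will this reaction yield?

The forward primer matches the template at positions 3–18.
Reverse complement of the reverse primer: CTTTCCTGC. This occurs on the top strand at positions 26–34.
Product length = (reverse-primer end) − (forward-primer start) + 1 = 34 − 3 + 1 = 32 bp.

32 bp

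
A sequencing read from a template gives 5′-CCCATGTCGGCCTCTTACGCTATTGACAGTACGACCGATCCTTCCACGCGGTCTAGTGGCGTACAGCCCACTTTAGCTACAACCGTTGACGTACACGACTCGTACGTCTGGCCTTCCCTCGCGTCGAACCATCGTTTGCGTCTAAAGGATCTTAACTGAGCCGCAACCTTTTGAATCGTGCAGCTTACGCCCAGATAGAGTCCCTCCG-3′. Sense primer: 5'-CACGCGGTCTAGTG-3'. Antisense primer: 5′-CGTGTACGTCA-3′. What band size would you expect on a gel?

53 bp

The forward primer matches the template at positions 45–58.
Reverse complement of the reverse primer: TGACGTACACG. This occurs on the top strand at positions 87–97.
Product length = (reverse-primer end) − (forward-primer start) + 1 = 97 − 45 + 1 = 53 bp.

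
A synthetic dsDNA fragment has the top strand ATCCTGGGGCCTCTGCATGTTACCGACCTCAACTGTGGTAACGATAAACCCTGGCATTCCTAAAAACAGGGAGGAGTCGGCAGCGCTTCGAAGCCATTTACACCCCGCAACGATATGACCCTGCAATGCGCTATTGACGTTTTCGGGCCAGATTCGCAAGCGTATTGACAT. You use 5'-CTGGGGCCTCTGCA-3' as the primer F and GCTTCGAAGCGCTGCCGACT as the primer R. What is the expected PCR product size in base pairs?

The forward primer matches the template at positions 4–17.
Reverse complement of the reverse primer: AGTCGGCAGCGCTTCGAAGC. This occurs on the top strand at positions 75–94.
Product length = (reverse-primer end) − (forward-primer start) + 1 = 94 − 4 + 1 = 91 bp.

91 bp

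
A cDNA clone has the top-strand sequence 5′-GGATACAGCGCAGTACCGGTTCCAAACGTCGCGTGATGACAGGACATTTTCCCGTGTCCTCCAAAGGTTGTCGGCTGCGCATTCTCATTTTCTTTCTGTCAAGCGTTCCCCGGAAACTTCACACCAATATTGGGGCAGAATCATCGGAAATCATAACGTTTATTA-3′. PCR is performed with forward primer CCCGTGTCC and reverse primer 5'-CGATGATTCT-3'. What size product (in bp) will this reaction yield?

Forward primer CCCGTGTCC is found on the top strand at positions 51–59.
Taking the reverse complement of CGATGATTCT gives AGAATCATCG, found at positions 137–146 on the template; the primer anneals here to the top strand with its 3' end pointing upstream.
Amplicon spans positions 51–146: 96 bp.

96 bp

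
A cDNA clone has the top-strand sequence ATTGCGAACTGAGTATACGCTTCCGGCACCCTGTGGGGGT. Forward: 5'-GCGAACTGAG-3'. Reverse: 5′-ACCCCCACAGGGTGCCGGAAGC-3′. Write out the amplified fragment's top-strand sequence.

5'-GCGAACTGAGTATACGCTTCCGGCACCCTGTGGGGGT-3'

The forward primer matches the template at positions 4–13.
The reverse primer's reverse complement is GCTTCCGGCACCCTGTGGGGGT, which matches the template at positions 19–40.
The product is the template from position 4 through 40 (37 bp).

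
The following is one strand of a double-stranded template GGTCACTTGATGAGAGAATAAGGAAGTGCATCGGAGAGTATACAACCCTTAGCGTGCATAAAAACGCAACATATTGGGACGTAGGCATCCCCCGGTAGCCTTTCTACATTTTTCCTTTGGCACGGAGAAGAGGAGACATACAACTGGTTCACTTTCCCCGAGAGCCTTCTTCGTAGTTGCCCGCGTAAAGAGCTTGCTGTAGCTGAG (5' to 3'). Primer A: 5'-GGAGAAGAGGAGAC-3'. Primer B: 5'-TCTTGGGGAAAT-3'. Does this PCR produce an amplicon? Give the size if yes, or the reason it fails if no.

Primer B (TCTTGGGGAAAT) does not match the top strand, and its reverse complement ATTTCCCCAAGA does not match either.
With no annealing site for primer B, no amplification occurs.

No product — primer B has no binding site in the template.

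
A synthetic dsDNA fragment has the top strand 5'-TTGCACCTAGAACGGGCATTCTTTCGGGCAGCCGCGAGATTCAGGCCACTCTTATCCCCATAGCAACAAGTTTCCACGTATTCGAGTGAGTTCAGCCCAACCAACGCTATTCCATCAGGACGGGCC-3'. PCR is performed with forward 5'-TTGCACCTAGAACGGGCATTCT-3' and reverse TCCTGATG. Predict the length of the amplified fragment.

120 bp

Scanning the template, TTGCACCTAGAACGGGCATTCT occurs at positions 1–22; this primer anneals to the bottom strand there with its 3' end pointing downstream.
Reverse complement of the reverse primer: CATCAGGA. This occurs on the top strand at positions 113–120.
The product runs from position 1 to position 120, so its length is 120 − 1 + 1 = 120 bp.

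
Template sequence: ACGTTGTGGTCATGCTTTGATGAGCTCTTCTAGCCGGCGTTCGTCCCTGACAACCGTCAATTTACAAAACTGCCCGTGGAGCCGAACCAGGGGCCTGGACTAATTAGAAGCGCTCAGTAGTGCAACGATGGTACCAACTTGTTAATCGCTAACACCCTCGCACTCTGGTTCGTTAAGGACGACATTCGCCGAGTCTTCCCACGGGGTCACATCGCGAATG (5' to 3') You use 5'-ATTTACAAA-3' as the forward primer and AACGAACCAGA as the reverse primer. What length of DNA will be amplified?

115 bp

Forward primer ATTTACAAA is found on the top strand at positions 60–68.
Taking the reverse complement of AACGAACCAGA gives TCTGGTTCGTT, found at positions 164–174 on the template; the primer anneals here to the top strand with its 3' end pointing upstream.
Product length = (reverse-primer end) − (forward-primer start) + 1 = 174 − 60 + 1 = 115 bp.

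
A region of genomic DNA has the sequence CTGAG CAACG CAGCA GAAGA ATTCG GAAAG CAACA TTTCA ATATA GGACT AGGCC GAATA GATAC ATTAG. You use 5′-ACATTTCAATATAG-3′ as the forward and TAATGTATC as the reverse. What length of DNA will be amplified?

Forward primer ACATTTCAATATAG is found on the top strand at positions 33–46.
Reverse complement of the reverse primer: GATACATTA. This occurs on the top strand at positions 61–69.
The product runs from position 33 to position 69, so its length is 69 − 33 + 1 = 37 bp.

37 bp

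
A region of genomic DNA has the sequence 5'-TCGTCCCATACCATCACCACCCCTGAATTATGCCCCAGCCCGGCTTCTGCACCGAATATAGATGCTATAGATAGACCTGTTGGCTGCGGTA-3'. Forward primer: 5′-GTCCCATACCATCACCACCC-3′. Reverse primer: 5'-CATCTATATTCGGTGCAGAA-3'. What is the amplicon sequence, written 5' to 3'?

5'-GTCCCATACCATCACCACCCCTGAATTATGCCCCAGCCCGGCTTCTGCACCGAATATAGATG-3'

Scanning the template, GTCCCATACCATCACCACCC occurs at positions 3–22; this primer anneals to the bottom strand there with its 3' end pointing downstream.
Taking the reverse complement of CATCTATATTCGGTGCAGAA gives TTCTGCACCGAATATAGATG, found at positions 45–64 on the template; the primer anneals here to the top strand with its 3' end pointing upstream.
The product is the template from position 3 through 64 (62 bp).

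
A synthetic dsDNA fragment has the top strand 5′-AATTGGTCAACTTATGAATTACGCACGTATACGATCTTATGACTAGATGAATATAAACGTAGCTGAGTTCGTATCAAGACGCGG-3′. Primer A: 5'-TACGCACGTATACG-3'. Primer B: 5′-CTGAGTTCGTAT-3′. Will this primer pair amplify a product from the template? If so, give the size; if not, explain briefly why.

No product — both primers anneal to the same strand and extend in the same direction.

Primer A (TACGCACGTATACG) matches the top strand at positions 20–33 (3' end points downstream).
Primer B (CTGAGTTCGTAT) also matches the top strand directly, at positions 63–74 — its reverse complement ATACGAACTCAG is not present.
Both primers anneal to the bottom strand with 3' ends pointing the same way, so neither can prime synthesis back toward the other.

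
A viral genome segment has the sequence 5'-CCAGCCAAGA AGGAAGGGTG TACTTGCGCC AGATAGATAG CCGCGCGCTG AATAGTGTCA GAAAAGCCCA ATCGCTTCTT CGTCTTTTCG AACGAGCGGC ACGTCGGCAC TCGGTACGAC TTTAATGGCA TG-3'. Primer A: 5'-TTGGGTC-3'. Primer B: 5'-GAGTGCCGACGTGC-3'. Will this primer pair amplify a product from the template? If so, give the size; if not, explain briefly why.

Primer A (TTGGGTC) does not match the top strand, and its reverse complement GACCCAA does not match either.
With no annealing site for primer A, no amplification occurs.

No product — primer A has no binding site in the template.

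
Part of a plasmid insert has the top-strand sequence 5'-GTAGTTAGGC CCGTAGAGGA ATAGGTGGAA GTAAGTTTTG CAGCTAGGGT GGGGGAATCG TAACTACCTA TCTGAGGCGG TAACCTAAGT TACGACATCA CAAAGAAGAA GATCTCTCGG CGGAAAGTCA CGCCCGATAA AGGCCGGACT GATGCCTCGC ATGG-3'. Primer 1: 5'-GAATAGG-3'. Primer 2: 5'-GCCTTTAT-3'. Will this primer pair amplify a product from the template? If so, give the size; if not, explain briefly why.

Yes — a 126 bp product.

Primer 1 (GAATAGG) matches the top strand at positions 19–25; it acts as a forward primer.
Primer 2's reverse complement is ATAAAGGC, matching the top strand at positions 137–144; it acts as a reverse primer.
The 3' ends face each other across positions 19–144, giving a 126 bp product.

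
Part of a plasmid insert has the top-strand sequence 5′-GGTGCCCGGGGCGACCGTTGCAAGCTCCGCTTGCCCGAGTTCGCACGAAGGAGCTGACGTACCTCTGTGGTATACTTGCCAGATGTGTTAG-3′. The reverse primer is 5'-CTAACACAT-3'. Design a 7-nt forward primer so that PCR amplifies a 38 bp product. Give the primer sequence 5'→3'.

5'-CTGACGT-3'

The reverse primer's reverse complement ATGTGTTAG matches the template at positions 83–91, so the product ends at position 91.
A 38 bp product then starts at position 91 − 38 + 1 = 54.
The forward primer is identical to the top strand there: CTGACGT.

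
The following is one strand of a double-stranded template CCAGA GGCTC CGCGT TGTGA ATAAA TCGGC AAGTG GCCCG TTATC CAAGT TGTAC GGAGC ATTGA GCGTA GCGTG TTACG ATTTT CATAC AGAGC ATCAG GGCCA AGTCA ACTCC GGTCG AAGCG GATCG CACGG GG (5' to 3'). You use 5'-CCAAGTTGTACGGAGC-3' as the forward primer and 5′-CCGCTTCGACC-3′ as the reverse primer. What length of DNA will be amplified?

Scanning the template, CCAAGTTGTACGGAGC occurs at positions 45–60; this primer anneals to the bottom strand there with its 3' end pointing downstream.
Taking the reverse complement of CCGCTTCGACC gives GGTCGAAGCGG, found at positions 116–126 on the template; the primer anneals here to the top strand with its 3' end pointing upstream.
The product runs from position 45 to position 126, so its length is 126 − 45 + 1 = 82 bp.

82 bp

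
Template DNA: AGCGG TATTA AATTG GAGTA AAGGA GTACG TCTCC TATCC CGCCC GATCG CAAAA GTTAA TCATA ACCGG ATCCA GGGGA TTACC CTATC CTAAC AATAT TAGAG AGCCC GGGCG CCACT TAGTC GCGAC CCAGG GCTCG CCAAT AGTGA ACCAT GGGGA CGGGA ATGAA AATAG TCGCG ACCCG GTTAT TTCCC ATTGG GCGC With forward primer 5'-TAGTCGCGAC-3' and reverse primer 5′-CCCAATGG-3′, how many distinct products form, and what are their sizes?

Two products: 81 bp, 29 bp

The forward primer TAGTCGCGAC matches the top strand at positions 121–130, 173–182.
The reverse primer's reverse complement is CCATTGGG, matching at positions 194–201.
Each forward site pairs with the reverse site to give a product ending at position 201: sizes 81, 29 bp.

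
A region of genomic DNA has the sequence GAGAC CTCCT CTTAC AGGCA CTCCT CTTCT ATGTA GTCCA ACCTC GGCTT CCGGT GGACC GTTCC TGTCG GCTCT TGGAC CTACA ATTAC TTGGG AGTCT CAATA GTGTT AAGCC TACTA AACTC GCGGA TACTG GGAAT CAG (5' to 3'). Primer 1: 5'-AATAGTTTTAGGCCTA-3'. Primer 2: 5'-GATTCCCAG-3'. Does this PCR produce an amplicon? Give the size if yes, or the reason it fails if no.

Primer 1 (AATAGTTTTAGGCCTA) does not match the top strand, and its reverse complement TAGGCCTAAAACTATT does not match either.
With no annealing site for primer 1, no amplification occurs.

No product — primer 1 has no binding site in the template.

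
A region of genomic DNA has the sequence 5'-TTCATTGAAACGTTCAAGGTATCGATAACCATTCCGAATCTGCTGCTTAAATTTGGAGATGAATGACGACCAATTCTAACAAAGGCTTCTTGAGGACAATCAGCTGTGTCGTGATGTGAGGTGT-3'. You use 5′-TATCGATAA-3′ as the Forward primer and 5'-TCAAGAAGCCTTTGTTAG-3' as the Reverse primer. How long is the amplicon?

74 bp

Forward primer TATCGATAA is found on the top strand at positions 20–28.
Taking the reverse complement of TCAAGAAGCCTTTGTTAG gives CTAACAAAGGCTTCTTGA, found at positions 76–93 on the template; the primer anneals here to the top strand with its 3' end pointing upstream.
The product runs from position 20 to position 93, so its length is 93 − 20 + 1 = 74 bp.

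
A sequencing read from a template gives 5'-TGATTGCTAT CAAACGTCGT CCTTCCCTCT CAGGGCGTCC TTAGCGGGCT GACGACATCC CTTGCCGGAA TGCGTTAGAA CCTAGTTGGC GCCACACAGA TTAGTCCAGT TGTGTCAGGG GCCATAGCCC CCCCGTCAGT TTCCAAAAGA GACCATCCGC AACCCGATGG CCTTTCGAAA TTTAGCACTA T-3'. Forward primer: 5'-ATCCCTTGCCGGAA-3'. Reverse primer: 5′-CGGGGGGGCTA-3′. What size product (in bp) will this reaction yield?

79 bp

Scanning the template, ATCCCTTGCCGGAA occurs at positions 57–70; this primer anneals to the bottom strand there with its 3' end pointing downstream.
The reverse primer's reverse complement is TAGCCCCCCCG, which matches the template at positions 125–135.
The product runs from position 57 to position 135, so its length is 135 − 57 + 1 = 79 bp.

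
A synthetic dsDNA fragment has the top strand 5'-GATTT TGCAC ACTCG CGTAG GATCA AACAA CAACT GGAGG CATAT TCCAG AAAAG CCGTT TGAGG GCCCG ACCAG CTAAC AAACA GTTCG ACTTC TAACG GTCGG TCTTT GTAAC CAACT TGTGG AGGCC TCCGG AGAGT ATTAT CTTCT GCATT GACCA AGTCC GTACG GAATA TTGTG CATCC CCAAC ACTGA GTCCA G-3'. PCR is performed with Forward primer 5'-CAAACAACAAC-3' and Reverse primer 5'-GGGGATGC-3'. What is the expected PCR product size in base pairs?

Forward primer CAAACAACAAC is found on the top strand at positions 24–34.
Reverse complement of the reverse primer: GCATCCCC. This occurs on the top strand at positions 180–187.
Amplicon spans positions 24–187: 164 bp.

164 bp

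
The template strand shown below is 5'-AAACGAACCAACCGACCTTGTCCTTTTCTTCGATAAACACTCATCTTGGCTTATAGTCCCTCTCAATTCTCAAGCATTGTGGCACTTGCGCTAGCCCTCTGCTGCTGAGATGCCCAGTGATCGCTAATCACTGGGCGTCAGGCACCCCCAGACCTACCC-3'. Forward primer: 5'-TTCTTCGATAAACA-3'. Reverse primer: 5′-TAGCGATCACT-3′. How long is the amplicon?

101 bp

Forward primer TTCTTCGATAAACA is found on the top strand at positions 26–39.
Taking the reverse complement of TAGCGATCACT gives AGTGATCGCTA, found at positions 116–126 on the template; the primer anneals here to the top strand with its 3' end pointing upstream.
The product runs from position 26 to position 126, so its length is 126 − 26 + 1 = 101 bp.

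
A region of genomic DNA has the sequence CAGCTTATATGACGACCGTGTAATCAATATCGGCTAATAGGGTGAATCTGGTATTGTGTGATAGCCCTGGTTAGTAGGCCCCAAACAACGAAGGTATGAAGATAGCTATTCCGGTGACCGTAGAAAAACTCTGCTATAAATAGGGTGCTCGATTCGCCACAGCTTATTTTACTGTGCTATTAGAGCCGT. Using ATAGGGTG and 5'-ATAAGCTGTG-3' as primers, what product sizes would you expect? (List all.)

The forward primer ATAGGGTG matches the top strand at positions 37–44, 140–147.
The reverse primer's reverse complement is CACAGCTTAT, matching at positions 158–167.
Each forward site pairs with the reverse site to give a product ending at position 167: sizes 131, 28 bp.

131 bp, 28 bp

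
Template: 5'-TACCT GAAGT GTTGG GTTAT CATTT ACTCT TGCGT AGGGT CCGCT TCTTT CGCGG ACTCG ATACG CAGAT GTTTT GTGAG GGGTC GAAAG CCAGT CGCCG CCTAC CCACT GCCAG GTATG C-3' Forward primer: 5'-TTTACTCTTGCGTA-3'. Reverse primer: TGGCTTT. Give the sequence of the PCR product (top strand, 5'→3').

Forward primer TTTACTCTTGCGTA is found on the top strand at positions 23–36.
Taking the reverse complement of TGGCTTT gives AAAGCCA, found at positions 87–93 on the template; the primer anneals here to the top strand with its 3' end pointing upstream.
The product is the template from position 23 through 93 (71 bp).

5'-TTTACTCTTGCGTAGGGTCCGCTTCTTTCGCGGACTCGATACGCAGATGTTTTGTGAGGGGTCGAAAGCCA-3'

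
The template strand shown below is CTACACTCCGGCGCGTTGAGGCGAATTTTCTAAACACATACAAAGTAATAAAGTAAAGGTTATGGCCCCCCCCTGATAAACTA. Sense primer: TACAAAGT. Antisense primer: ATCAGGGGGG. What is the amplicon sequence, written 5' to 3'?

Scanning the template, TACAAAGT occurs at positions 39–46; this primer anneals to the bottom strand there with its 3' end pointing downstream.
The reverse primer's reverse complement is CCCCCCTGAT, which matches the template at positions 68–77.
The product is the template from position 39 through 77 (39 bp).

5'-TACAAAGTAATAAAGTAAAGGTTATGGCCCCCCCCTGAT-3'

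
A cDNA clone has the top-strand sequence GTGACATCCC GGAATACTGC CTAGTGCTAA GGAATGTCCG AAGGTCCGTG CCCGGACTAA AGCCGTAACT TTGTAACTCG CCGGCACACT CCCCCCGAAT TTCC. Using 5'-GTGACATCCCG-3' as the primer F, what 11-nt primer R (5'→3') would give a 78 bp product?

The forward primer binds at positions 1–11, so a 78 bp product ends at position 1 + 78 − 1 = 78.
The reverse primer anneals to the top strand over positions 68–78, i.e. to ACTTTGTAACT.
Its sequence written 5'→3' is the reverse complement: AGTTACAAAGT.

5'-AGTTACAAAGT-3'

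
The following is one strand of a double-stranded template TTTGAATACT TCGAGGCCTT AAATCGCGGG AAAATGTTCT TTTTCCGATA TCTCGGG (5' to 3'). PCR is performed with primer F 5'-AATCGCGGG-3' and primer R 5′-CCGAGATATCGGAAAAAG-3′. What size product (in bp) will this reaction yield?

The forward primer matches the template at positions 22–30.
Taking the reverse complement of CCGAGATATCGGAAAAAG gives CTTTTTCCGATATCTCGG, found at positions 39–56 on the template; the primer anneals here to the top strand with its 3' end pointing upstream.
The product runs from position 22 to position 56, so its length is 56 − 22 + 1 = 35 bp.

35 bp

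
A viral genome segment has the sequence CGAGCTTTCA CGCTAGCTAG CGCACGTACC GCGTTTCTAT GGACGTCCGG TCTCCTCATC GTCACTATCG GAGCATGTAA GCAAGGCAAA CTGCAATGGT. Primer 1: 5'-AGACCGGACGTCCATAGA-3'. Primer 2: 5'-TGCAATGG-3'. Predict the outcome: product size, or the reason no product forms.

No product — the primers' 3' ends point away from each other.

Primer 1 (AGACCGGACGTCCATAGA) has reverse complement TCTATGGACGTCCGGTCT, which matches the top strand at positions 36–53; primer 1 anneals to the top strand there with its 3' end pointing upstream toward position 36.
Primer 2 (TGCAATGG) matches the top strand directly at positions 92–99; it anneals to the bottom strand with its 3' end pointing downstream toward position 99.
The 3' ends diverge (primer 1 extends toward position 1, primer 2 toward position 100), so the primers never converge on a shared product.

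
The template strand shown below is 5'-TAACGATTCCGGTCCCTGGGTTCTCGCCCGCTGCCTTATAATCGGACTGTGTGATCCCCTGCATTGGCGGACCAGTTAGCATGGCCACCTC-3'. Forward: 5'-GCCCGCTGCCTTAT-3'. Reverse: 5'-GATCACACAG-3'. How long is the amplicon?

The forward primer matches the template at positions 26–39.
The reverse primer's reverse complement is CTGTGTGATC, which matches the template at positions 47–56.
Amplicon spans positions 26–56: 31 bp.

31 bp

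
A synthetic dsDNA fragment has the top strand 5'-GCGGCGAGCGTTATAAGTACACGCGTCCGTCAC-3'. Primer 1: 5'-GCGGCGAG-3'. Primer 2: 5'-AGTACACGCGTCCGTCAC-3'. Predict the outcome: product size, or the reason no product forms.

No product — both primers anneal to the same strand and extend in the same direction.

Primer 1 (GCGGCGAG) matches the top strand at positions 1–8 (3' end points downstream).
Primer 2 (AGTACACGCGTCCGTCAC) also matches the top strand directly, at positions 16–33 — its reverse complement GTGACGGACGCGTGTACT is not present.
Both primers anneal to the bottom strand with 3' ends pointing the same way, so neither can prime synthesis back toward the other.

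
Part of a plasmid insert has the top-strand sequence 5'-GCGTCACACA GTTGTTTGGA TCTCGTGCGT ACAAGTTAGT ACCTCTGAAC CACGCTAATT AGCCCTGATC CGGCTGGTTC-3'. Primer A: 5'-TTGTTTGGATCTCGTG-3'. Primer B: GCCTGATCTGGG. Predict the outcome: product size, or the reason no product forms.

Primer B (GCCTGATCTGGG) does not match the top strand, and its reverse complement CCCAGATCAGGC does not match either.
With no annealing site for primer B, no amplification occurs.

No product — primer B has no binding site in the template.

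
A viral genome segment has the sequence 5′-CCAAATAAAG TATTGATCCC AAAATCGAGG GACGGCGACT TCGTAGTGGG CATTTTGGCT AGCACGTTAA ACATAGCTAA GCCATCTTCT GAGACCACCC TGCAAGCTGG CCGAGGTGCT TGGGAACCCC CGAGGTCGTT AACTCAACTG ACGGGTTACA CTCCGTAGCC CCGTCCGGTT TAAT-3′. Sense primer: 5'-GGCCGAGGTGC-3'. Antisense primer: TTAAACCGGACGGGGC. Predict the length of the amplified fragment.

Forward primer GGCCGAGGTGC is found on the top strand at positions 109–119.
The reverse primer's reverse complement is GCCCCGTCCGGTTTAA, which matches the template at positions 168–183.
Product length = (reverse-primer end) − (forward-primer start) + 1 = 183 − 109 + 1 = 75 bp.

75 bp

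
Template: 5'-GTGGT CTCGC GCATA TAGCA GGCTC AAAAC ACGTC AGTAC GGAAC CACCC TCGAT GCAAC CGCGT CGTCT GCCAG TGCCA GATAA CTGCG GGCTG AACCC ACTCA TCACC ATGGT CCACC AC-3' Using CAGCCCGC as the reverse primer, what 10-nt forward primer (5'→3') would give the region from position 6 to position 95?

5'-CTCGCGCATA-3'

The reverse primer's reverse complement GCGGGCTG matches the template at positions 88–95; the product starts at position 6.
The forward primer is identical to the top strand over positions 6–15: CTCGCGCATA.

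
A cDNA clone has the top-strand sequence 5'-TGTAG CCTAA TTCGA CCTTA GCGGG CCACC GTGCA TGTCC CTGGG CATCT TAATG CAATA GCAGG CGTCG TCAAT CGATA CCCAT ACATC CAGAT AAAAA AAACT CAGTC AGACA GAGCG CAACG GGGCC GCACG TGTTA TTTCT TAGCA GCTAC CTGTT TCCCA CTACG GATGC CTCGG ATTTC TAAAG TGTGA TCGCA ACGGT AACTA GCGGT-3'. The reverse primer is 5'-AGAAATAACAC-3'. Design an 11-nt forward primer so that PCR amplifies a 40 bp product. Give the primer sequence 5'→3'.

The reverse primer's reverse complement GTGTTATTTCT matches the template at positions 135–145, so the product ends at position 145.
A 40 bp product then starts at position 145 − 40 + 1 = 106.
The forward primer is identical to the top strand there: CAGTCAGACAG.

5'-CAGTCAGACAG-3'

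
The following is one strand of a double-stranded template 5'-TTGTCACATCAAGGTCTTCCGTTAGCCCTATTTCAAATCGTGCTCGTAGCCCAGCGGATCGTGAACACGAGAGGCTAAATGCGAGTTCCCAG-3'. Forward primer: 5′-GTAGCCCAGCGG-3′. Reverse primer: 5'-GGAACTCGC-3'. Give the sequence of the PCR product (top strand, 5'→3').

Scanning the template, GTAGCCCAGCGG occurs at positions 46–57; this primer anneals to the bottom strand there with its 3' end pointing downstream.
Taking the reverse complement of GGAACTCGC gives GCGAGTTCC, found at positions 81–89 on the template; the primer anneals here to the top strand with its 3' end pointing upstream.
The product is the template from position 46 through 89 (44 bp).

5'-GTAGCCCAGCGGATCGTGAACACGAGAGGCTAAATGCGAGTTCC-3'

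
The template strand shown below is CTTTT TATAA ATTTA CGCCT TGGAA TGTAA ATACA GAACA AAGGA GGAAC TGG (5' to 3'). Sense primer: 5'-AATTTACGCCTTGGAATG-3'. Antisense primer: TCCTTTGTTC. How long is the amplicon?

Forward primer AATTTACGCCTTGGAATG is found on the top strand at positions 10–27.
Taking the reverse complement of TCCTTTGTTC gives GAACAAAGGA, found at positions 36–45 on the template; the primer anneals here to the top strand with its 3' end pointing upstream.
Product length = (reverse-primer end) − (forward-primer start) + 1 = 45 − 10 + 1 = 36 bp.

36 bp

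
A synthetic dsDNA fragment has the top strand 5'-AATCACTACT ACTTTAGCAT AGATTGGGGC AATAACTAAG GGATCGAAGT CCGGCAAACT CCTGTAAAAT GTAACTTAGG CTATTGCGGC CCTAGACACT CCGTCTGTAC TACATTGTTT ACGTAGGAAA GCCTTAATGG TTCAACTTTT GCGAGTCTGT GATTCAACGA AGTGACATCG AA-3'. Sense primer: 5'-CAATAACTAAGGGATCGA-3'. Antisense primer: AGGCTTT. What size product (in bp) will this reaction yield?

Scanning the template, CAATAACTAAGGGATCGA occurs at positions 30–47; this primer anneals to the bottom strand there with its 3' end pointing downstream.
The reverse primer's reverse complement is AAAGCCT, which matches the template at positions 128–134.
Amplicon spans positions 30–134: 105 bp.

105 bp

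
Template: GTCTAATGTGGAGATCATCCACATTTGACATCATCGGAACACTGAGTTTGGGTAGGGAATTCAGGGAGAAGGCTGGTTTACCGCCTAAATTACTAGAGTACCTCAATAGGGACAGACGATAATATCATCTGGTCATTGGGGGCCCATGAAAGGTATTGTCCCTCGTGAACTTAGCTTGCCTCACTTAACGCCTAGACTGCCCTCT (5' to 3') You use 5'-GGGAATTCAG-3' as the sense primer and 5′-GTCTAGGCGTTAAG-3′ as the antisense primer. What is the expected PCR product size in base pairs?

143 bp

Forward primer GGGAATTCAG is found on the top strand at positions 55–64.
Taking the reverse complement of GTCTAGGCGTTAAG gives CTTAACGCCTAGAC, found at positions 184–197 on the template; the primer anneals here to the top strand with its 3' end pointing upstream.
Product length = (reverse-primer end) − (forward-primer start) + 1 = 197 − 55 + 1 = 143 bp.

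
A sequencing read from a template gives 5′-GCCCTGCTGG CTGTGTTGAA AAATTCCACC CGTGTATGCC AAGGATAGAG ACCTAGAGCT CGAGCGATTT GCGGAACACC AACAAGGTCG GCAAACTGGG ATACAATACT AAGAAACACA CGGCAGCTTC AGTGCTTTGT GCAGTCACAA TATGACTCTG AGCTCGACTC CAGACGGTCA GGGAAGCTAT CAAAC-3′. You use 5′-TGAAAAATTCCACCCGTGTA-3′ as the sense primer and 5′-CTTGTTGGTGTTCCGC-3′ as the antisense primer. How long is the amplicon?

70 bp

The forward primer matches the template at positions 17–36.
The reverse primer's reverse complement is GCGGAACACCAACAAG, which matches the template at positions 71–86.
Product length = (reverse-primer end) − (forward-primer start) + 1 = 86 − 17 + 1 = 70 bp.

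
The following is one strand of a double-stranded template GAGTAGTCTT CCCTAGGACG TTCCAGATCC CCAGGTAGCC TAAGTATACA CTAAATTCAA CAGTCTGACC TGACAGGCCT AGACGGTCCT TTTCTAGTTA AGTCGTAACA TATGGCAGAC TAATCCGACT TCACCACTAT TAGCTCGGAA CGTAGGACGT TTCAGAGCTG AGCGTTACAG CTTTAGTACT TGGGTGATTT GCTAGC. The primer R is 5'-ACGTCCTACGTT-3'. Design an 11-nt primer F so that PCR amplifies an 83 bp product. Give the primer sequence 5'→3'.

The reverse primer's reverse complement AACGTAGGACGT matches the template at positions 149–160, so the product ends at position 160.
An 83 bp product then starts at position 160 − 83 + 1 = 78.
The forward primer is identical to the top strand there: CCTAGACGGTC.

5'-CCTAGACGGTC-3'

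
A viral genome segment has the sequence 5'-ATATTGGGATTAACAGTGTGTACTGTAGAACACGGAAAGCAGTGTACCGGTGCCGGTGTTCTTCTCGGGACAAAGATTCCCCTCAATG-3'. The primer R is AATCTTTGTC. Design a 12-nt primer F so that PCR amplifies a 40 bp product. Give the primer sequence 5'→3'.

The reverse primer's reverse complement GACAAAGATT matches the template at positions 69–78, so the product ends at position 78.
A 40 bp product then starts at position 78 − 40 + 1 = 39.
The forward primer is identical to the top strand there: GCAGTGTACCGG.

5'-GCAGTGTACCGG-3'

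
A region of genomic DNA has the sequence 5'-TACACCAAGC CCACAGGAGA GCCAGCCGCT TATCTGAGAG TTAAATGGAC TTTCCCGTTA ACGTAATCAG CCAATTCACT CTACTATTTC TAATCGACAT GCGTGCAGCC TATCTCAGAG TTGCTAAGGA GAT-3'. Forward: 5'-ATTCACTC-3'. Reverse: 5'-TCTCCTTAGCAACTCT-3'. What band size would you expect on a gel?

59 bp

Forward primer ATTCACTC is found on the top strand at positions 74–81.
Reverse complement of the reverse primer: AGAGTTGCTAAGGAGA. This occurs on the top strand at positions 117–132.
Product length = (reverse-primer end) − (forward-primer start) + 1 = 132 − 74 + 1 = 59 bp.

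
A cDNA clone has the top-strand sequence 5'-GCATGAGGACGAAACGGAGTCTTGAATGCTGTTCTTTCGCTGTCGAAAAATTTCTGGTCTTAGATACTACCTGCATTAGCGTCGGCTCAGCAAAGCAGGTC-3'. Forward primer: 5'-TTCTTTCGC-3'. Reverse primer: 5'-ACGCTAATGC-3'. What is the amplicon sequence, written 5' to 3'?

5'-TTCTTTCGCTGTCGAAAAATTTCTGGTCTTAGATACTACCTGCATTAGCGT-3'

Forward primer TTCTTTCGC is found on the top strand at positions 32–40.
Reverse complement of the reverse primer: GCATTAGCGT. This occurs on the top strand at positions 73–82.
The product is the template from position 32 through 82 (51 bp).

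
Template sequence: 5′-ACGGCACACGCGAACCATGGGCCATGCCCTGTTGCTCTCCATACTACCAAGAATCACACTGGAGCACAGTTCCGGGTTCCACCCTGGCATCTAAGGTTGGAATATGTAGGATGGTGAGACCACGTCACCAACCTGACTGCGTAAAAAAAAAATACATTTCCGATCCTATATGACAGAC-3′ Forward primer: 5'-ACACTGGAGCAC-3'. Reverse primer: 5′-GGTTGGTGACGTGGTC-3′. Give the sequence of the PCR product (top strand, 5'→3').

5'-ACACTGGAGCACAGTTCCGGGTTCCACCCTGGCATCTAAGGTTGGAATATGTAGGATGGTGAGACCACGTCACCAACC-3'

The forward primer matches the template at positions 56–67.
Reverse complement of the reverse primer: GACCACGTCACCAACC. This occurs on the top strand at positions 118–133.
The product is the template from position 56 through 133 (78 bp).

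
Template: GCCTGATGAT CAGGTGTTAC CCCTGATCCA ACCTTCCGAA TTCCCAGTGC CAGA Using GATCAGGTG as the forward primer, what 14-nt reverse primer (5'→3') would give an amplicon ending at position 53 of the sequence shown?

The forward primer binds at positions 8–16; the product's 3' end on the top strand is position 53.
The reverse primer anneals to the top strand over positions 40–53, i.e. to ATTCCCAGTGCCAG.
Its sequence written 5'→3' is the reverse complement: CTGGCACTGGGAAT.

5'-CTGGCACTGGGAAT-3'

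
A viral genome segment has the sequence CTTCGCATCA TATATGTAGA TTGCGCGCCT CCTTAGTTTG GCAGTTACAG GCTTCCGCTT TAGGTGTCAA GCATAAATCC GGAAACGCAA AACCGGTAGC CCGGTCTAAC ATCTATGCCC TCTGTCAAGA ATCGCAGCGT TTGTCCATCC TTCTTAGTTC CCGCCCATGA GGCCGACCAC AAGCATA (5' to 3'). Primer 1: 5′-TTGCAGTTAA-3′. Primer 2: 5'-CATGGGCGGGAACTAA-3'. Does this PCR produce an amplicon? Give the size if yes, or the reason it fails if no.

No product — primer 1 has no binding site in the template.

Primer 1 (TTGCAGTTAA) does not match the top strand, and its reverse complement TTAACTGCAA does not match either.
With no annealing site for primer 1, no amplification occurs.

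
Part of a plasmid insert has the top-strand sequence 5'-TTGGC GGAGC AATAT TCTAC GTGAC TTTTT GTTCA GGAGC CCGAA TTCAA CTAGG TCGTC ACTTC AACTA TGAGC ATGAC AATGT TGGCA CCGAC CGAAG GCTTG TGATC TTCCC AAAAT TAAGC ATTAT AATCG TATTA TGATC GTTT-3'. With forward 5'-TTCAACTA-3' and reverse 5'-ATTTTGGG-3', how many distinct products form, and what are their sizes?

The forward primer TTCAACTA matches the top strand at positions 46–53, 63–70.
The reverse primer's reverse complement is CCCAAAAT, matching at positions 113–120.
Each forward site pairs with the reverse site to give a product ending at position 120: sizes 75, 58 bp.

Two products: 75 bp, 58 bp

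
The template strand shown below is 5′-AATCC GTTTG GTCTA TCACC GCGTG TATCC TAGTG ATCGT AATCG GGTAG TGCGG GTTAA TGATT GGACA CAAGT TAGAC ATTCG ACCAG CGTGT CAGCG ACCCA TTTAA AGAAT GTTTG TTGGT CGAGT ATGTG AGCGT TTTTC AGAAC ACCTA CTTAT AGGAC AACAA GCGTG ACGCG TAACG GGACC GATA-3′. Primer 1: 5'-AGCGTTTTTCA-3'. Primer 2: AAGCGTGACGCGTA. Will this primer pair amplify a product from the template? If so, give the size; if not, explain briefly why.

No product — both primers anneal to the same strand and extend in the same direction.

Primer 1 (AGCGTTTTTCA) matches the top strand at positions 136–146 (3' end points downstream).
Primer 2 (AAGCGTGACGCGTA) also matches the top strand directly, at positions 169–182 — its reverse complement TACGCGTCACGCTT is not present.
Both primers anneal to the bottom strand with 3' ends pointing the same way, so neither can prime synthesis back toward the other.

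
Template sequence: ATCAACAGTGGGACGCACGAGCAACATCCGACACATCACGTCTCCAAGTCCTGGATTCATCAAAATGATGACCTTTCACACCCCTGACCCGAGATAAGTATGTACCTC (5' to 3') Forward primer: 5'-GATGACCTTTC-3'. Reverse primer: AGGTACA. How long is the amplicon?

41 bp

The forward primer matches the template at positions 67–77.
The reverse primer's reverse complement is TGTACCT, which matches the template at positions 101–107.
Amplicon spans positions 67–107: 41 bp.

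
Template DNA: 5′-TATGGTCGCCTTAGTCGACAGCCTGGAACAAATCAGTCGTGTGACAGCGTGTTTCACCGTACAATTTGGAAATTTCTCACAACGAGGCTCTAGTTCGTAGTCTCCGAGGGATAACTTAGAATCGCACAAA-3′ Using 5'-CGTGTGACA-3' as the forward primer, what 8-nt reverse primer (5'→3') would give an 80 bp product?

5'-AAGTTATC-3'

The forward primer binds at positions 38–46, so an 80 bp product ends at position 38 + 80 − 1 = 117.
The reverse primer anneals to the top strand over positions 110–117, i.e. to GATAACTT.
Its sequence written 5'→3' is the reverse complement: AAGTTATC.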